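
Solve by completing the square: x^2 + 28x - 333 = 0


Start: x^2 + 28x - 333 = 0
Move constant: x^2 + 28x = 333
Half of 28 is 14, squared is 196
Add 196 to both sides: x^2 + 28x + 196 = 529
(x + 14)^2 = 529
x + 14 = ±23
x = -14 + 23 = 9 or x = -14 - 23 = -37

x = -37, x = 9


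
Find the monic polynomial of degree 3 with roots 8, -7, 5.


A monic polynomial with roots 8, -7, 5 is:
p(x) = (x - 8)(x + 7)(x - 5)
After multiplying by (x - 8): x - 8
After multiplying by (x + 7): x^2 - x - 56
After multiplying by (x - 5): x^3 - 6x^2 - 51x + 280

x^3 - 6x^2 - 51x + 280


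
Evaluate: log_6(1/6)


We need the exponent such that 6^? = 1/6
6^(-1) = 1/6^1 = 1/6
Therefore log_6(1/6) = -1

-1


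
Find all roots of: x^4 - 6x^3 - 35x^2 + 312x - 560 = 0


Let p(x) = x^4 - 6x^3 - 35x^2 + 312x - 560. By the rational root theorem (leading coefficient 1), any rational root is an integer divisor of 560: try ±1, ±2, ... in turn.
Test x = 1: value = -288 ≠ 0.
Test x = -1: value = -900 ≠ 0.
Test x = 2: value = -108 ≠ 0.
Test x = -2: value = -1260 ≠ 0.
Test x = 4: value = 0 ✓, so (x - 4) is a factor.
Synthetic division by (x - 4): bring down 1; 1(4) - 6 = -2; (-2)(4) - 35 = -43; (-43)(4) + 312 = 140; 140(4) - 560 = 0 → quotient x^3 - 2x^2 - 43x + 140, remainder 0.
Continue with the quotient x^3 - 2x^2 - 43x + 140 (candidates must divide 140; re-test x = 4 first in case it repeats).
Test x = 4: value = 0 ✓, so (x - 4) is a factor.
Synthetic division by (x - 4): bring down 1; 1(4) - 2 = 2; 2(4) - 43 = -35; (-35)(4) + 140 = 0 → quotient x^2 + 2x - 35, remainder 0.
Solve the quadratic x^2 + 2x - 35 = 0: discriminant = 2^2 - 4(1)(-35) = 4 + 140 = 144.
sqrt(144) = 12, so x = (-2 ± 12)/2: x = 5 or x = -7.
Collecting all roots found:

x = -7, x = 4 (multiplicity 2), x = 5


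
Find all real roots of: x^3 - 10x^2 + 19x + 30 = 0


Let p(x) = x^3 - 10x^2 + 19x + 30. By the rational root theorem (leading coefficient 1), any rational root is an integer divisor of 30: try ±1, ±2, ... in turn.
Test x = 1: value = 40 ≠ 0.
Test x = -1: value = 0 ✓, so (x + 1) is a factor.
Synthetic division by (x + 1): bring down 1; 1(-1) - 10 = -11; (-11)(-1) + 19 = 30; 30(-1) + 30 = 0 → quotient x^2 - 11x + 30, remainder 0.
Solve the quadratic x^2 - 11x + 30 = 0: discriminant = (-11)^2 - 4(1)(30) = 121 - 120 = 1.
sqrt(1) = 1, so x = (11 ± 1)/2: x = 6 or x = 5.

x = -1, x = 5, x = 6


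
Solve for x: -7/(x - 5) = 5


Multiply both sides by (x - 5): -7 = 5(x - 5)
Distribute: -7 = 5x - 25
5x = -7 + 25 = 18
x = 18/5

x = 18/5


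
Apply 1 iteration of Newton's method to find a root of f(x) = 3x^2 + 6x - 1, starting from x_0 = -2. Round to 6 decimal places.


Newton's method: x_(n+1) = x_n - f(x_n)/f'(x_n)
f(x) = 3x^2 + 6x - 1
f'(x) = 6x + 6

Iteration 1:
  f(-2.000000) = -1.000000
  f'(-2.000000) = -6.000000
  x_1 = -2.000000 - (-1.000000)/(-6.000000) = -2.166667

x_1 = -2.166667


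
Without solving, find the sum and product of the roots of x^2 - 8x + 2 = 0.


By Vieta's formulas for ax^2 + bx + c = 0:
  Sum of roots = -b/a
  Product of roots = c/a

Here a = 1, b = -8, c = 2
Sum = -(-8)/1 = 8
Product = 2/1 = 2

Sum = 8, Product = 2


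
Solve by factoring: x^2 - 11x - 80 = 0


We need two numbers that multiply to -80 and add to -11.
Those numbers are -16 and 5 (since (-16) * 5 = -80 and (-16) + 5 = -11).
So x^2 - 11x - 80 = (x - 16)(x + 5) = 0
Setting each factor to zero: x = 16 or x = -5

x = -5, x = 16


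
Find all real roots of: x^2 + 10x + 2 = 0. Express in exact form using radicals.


Using the quadratic formula: x = (-b ± sqrt(b^2 - 4ac)) / (2a)
Here a = 1, b = 10, c = 2
Discriminant = b^2 - 4ac = 10^2 - 4(1)(2) = 100 - 8 = 92
Since discriminant = 92 > 0, there are two real roots.
x = (-10 ± 2*sqrt(23)) / 2
Simplifying: x = -5 ± sqrt(23)
Numerically: x ≈ -0.2042 or x ≈ -9.7958

x = -5 + sqrt(23) or x = -5 - sqrt(23)


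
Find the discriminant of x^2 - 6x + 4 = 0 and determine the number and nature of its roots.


For ax^2 + bx + c = 0, discriminant D = b^2 - 4ac
Here a = 1, b = -6, c = 4
D = (-6)^2 - 4(1)(4) = 36 - 16 = 20

D = 20 > 0 but not a perfect square
The equation has 2 distinct real irrational roots.

Discriminant = 20, 2 distinct real irrational roots


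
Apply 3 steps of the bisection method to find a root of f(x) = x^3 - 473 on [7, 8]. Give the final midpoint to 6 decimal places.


f(x) = x^3 - 473
f(7) = -130 < 0
f(8) = 39 > 0

Step 1: midpoint = (7.000000 + 8.000000)/2 = 7.500000
  f(7.500000) = -51.125000
  f(mid) < 0, so root is in [7.500000, 8.000000]

Step 2: midpoint = (7.500000 + 8.000000)/2 = 7.750000
  f(7.750000) = -7.515625
  f(mid) < 0, so root is in [7.750000, 8.000000]

Step 3: midpoint = (7.750000 + 8.000000)/2 = 7.875000
  f(7.875000) = 15.373047
  f(mid) > 0, so root is in [7.750000, 7.875000]

midpoint = 7.875000


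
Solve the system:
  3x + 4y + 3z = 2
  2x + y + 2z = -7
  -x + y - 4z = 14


Using Cramer's rule. Expand each determinant along the first row.
D  = 3*[1*(-4) - 2*1] - 4*[2*(-4) - 2*(-1)] + 3*[2*1 - 1*(-1)]
  = 3*(-6) - 4*(-6) + 3*(3) = 15
Dx = 2*[1*(-4) - 2*1] - 4*[(-7)*(-4) - 2*14] + 3*[(-7)*1 - 1*14]
  = 2*(-6) - 4*(0) + 3*(-21) = -75
Dy = 3*[(-7)*(-4) - 2*14] - 2*[2*(-4) - 2*(-1)] + 3*[2*14 - (-7)*(-1)]
  = 3*(0) - 2*(-6) + 3*(21) = 75
Dz = 3*[1*14 - (-7)*1] - 4*[2*14 - (-7)*(-1)] + 2*[2*1 - 1*(-1)]
  = 3*(21) - 4*(21) + 2*(3) = -15
x = Dx/D = -75/15 = -5, y = Dy/D = 75/15 = 5, z = Dz/D = -15/15 = -1
Check eq1: (3)(-5) + (4)(5) + (3)(-1) = 2 = 2 ✓
Check eq2: (2)(-5) + (1)(5) + (2)(-1) = -7 = -7 ✓
Check eq3: (-1)(-5) + (1)(5) + (-4)(-1) = 14 = 14 ✓

x = -5, y = 5, z = -1


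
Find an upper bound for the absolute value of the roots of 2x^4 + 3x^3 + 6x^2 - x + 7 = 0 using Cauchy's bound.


Cauchy's bound: all roots r satisfy |r| <= 1 + max(|a_i/a_n|) for i = 0,...,n-1
where a_n is the leading coefficient.

Coefficients: [2, 3, 6, -1, 7]
Leading coefficient a_n = 2
Ratios |a_i/a_n|: 3/2, 3, 1/2, 7/2
Maximum ratio: 7/2
Cauchy's bound: |r| <= 1 + 7/2 = 9/2

Upper bound = 9/2


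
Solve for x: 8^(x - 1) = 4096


Express both sides with the same base.
4096 = 8^4
Since the bases match, equate exponents: x - 1 = 4
So x = 4 - (-1) = 5

x = 5


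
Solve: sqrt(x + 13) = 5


Square both sides: x + 13 = 5^2 = 25
x = 25 - 13 = 12
x = 12
Check: sqrt(1*12 + 13) = sqrt(25) = 5 ✓

x = 12


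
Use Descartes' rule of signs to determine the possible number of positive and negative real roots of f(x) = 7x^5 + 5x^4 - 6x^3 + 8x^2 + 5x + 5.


Descartes' rule of signs:

For positive roots, count sign changes in f(x) = 7x^5 + 5x^4 - 6x^3 + 8x^2 + 5x + 5:
Signs of coefficients: +, +, -, +, +, +
Number of sign changes: 2
Possible positive real roots: 2, 0

For negative roots, examine f(-x) = -7x^5 + 5x^4 + 6x^3 + 8x^2 - 5x + 5:
Signs of coefficients: -, +, +, +, -, +
Number of sign changes: 3
Possible negative real roots: 3, 1

Positive roots: 2 or 0; Negative roots: 3 or 1


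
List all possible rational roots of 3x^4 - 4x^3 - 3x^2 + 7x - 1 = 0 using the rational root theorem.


Rational root theorem: possible roots are ±p/q where:
  p divides the constant term (-1): p ∈ {1}
  q divides the leading coefficient (3): q ∈ {1, 3}

All possible rational roots: -1, -1/3, 1/3, 1

-1, -1/3, 1/3, 1


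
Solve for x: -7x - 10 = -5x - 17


Starting with: -7x - 10 = -5x - 17
Move all x terms to left: (-7 + 5)x = -17 + 10
Simplify: -2x = -7
Divide both sides by -2: x = 7/2

x = 7/2


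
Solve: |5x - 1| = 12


An absolute value equation |expr| = 12 gives two cases:
Case 1: 5x - 1 = 12
  5x = 13, so x = 13/5
Case 2: 5x - 1 = -12
  5x = -11, so x = -11/5

x = -11/5, x = 13/5


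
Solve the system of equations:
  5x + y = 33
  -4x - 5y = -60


Using Cramer's rule:
Determinant D = (5)(-5) - (-4)(1) = -25 + 4 = -21
Dx = (33)(-5) - (-60)(1) = -165 + 60 = -105
Dy = (5)(-60) - (-4)(33) = -300 + 132 = -168
x = Dx/D = -105/-21 = 5
y = Dy/D = -168/-21 = 8

x = 5, y = 8


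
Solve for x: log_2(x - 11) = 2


Convert to exponential form: x - 11 = 2^2 = 4
x = 4 + 11 = 15
Check: log_2(15 - 11) = log_2(4) = log_2(4) = 2 ✓

x = 15


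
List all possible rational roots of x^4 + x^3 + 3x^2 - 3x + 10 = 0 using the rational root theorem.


Rational root theorem: possible roots are ±p/q where:
  p divides the constant term (10): p ∈ {1, 2, 5, 10}
  q divides the leading coefficient (1): q ∈ {1}

All possible rational roots: -10, -5, -2, -1, 1, 2, 5, 10

-10, -5, -2, -1, 1, 2, 5, 10


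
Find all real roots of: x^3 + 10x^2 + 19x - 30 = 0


Let p(x) = x^3 + 10x^2 + 19x - 30. By the rational root theorem (leading coefficient 1), any rational root is an integer divisor of 30: try ±1, ±2, ... in turn.
Test x = 1: value = 0 ✓, so (x - 1) is a factor.
Synthetic division by (x - 1): bring down 1; 1(1) + 10 = 11; 11(1) + 19 = 30; 30(1) - 30 = 0 → quotient x^2 + 11x + 30, remainder 0.
Solve the quadratic x^2 + 11x + 30 = 0: discriminant = 11^2 - 4(1)(30) = 121 - 120 = 1.
sqrt(1) = 1, so x = (-11 ± 1)/2: x = -5 or x = -6.

x = -6, x = -5, x = 1


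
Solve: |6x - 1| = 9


An absolute value equation |expr| = 9 gives two cases:
Case 1: 6x - 1 = 9
  6x = 10, so x = 5/3
Case 2: 6x - 1 = -9
  6x = -8, so x = -4/3

x = -4/3, x = 5/3


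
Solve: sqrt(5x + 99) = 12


Square both sides: 5x + 99 = 12^2 = 144
5x = 144 - 99 = 45
x = 9
Check: sqrt(5*9 + 99) = sqrt(144) = 12 ✓

x = 9


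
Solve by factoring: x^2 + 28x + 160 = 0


We need two numbers that multiply to 160 and add to 28.
Those numbers are 20 and 8 (since 20 * 8 = 160 and 20 + 8 = 28).
So x^2 + 28x + 160 = (x + 20)(x + 8) = 0
Setting each factor to zero: x = -20 or x = -8

x = -20, x = -8


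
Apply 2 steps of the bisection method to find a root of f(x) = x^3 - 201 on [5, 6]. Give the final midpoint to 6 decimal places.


f(x) = x^3 - 201
f(5) = -76 < 0
f(6) = 15 > 0

Step 1: midpoint = (5.000000 + 6.000000)/2 = 5.500000
  f(5.500000) = -34.625000
  f(mid) < 0, so root is in [5.500000, 6.000000]

Step 2: midpoint = (5.500000 + 6.000000)/2 = 5.750000
  f(5.750000) = -10.890625
  f(mid) < 0, so root is in [5.750000, 6.000000]

midpoint = 5.750000


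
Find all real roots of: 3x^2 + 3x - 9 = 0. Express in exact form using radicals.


Using the quadratic formula: x = (-b ± sqrt(b^2 - 4ac)) / (2a)
Here a = 3, b = 3, c = -9
Discriminant = b^2 - 4ac = 3^2 - 4(3)(-9) = 9 + 108 = 117
Since discriminant = 117 > 0, there are two real roots.
x = (-3 ± 3*sqrt(13)) / 6
Simplifying: x = (-1 ± sqrt(13)) / 2
Numerically: x ≈ 1.3028 or x ≈ -2.3028

x = (-1 + sqrt(13)) / 2 or x = (-1 - sqrt(13)) / 2


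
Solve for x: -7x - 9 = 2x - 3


Starting with: -7x - 9 = 2x - 3
Move all x terms to left: (-7 - 2)x = -3 + 9
Simplify: -9x = 6
Divide both sides by -9: x = -2/3

x = -2/3


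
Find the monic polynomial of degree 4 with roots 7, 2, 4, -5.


A monic polynomial with roots 7, 2, 4, -5 is:
p(x) = (x - 7)(x - 2)(x - 4)(x + 5)
After multiplying by (x - 7): x - 7
After multiplying by (x - 2): x^2 - 9x + 14
After multiplying by (x - 4): x^3 - 13x^2 + 50x - 56
After multiplying by (x + 5): x^4 - 8x^3 - 15x^2 + 194x - 280

x^4 - 8x^3 - 15x^2 + 194x - 280


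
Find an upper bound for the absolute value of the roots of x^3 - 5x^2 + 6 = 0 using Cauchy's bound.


Cauchy's bound: all roots r satisfy |r| <= 1 + max(|a_i/a_n|) for i = 0,...,n-1
where a_n is the leading coefficient.

Coefficients: [1, -5, 0, 6]
Leading coefficient a_n = 1
Ratios |a_i/a_n|: 5, 0, 6
Maximum ratio: 6
Cauchy's bound: |r| <= 1 + 6 = 7

Upper bound = 7


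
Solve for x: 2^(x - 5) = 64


Express both sides with the same base.
64 = 2^6
Since the bases match, equate exponents: x - 5 = 6
So x = 6 - (-5) = 11

x = 11


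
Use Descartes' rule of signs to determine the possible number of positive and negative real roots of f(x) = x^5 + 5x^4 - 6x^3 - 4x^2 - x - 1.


Descartes' rule of signs:

For positive roots, count sign changes in f(x) = x^5 + 5x^4 - 6x^3 - 4x^2 - x - 1:
Signs of coefficients: +, +, -, -, -, -
Number of sign changes: 1
Possible positive real roots: 1

For negative roots, examine f(-x) = -x^5 + 5x^4 + 6x^3 - 4x^2 + x - 1:
Signs of coefficients: -, +, +, -, +, -
Number of sign changes: 4
Possible negative real roots: 4, 2, 0

Positive roots: 1; Negative roots: 4 or 2 or 0


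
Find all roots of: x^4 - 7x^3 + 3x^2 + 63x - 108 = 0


Let p(x) = x^4 - 7x^3 + 3x^2 + 63x - 108. By the rational root theorem (leading coefficient 1), any rational root is an integer divisor of 108: try ±1, ±2, ... in turn.
Test x = 1: value = -48 ≠ 0.
Test x = -1: value = -160 ≠ 0.
Test x = 2: value = -10 ≠ 0.
Test x = -2: value = -150 ≠ 0.
Test x = 3: value = 0 ✓, so (x - 3) is a factor.
Synthetic division by (x - 3): bring down 1; 1(3) - 7 = -4; (-4)(3) + 3 = -9; (-9)(3) + 63 = 36; 36(3) - 108 = 0 → quotient x^3 - 4x^2 - 9x + 36, remainder 0.
Continue with the quotient x^3 - 4x^2 - 9x + 36 (candidates must divide 36; re-test x = 3 first in case it repeats).
Test x = 3: value = 0 ✓, so (x - 3) is a factor.
Synthetic division by (x - 3): bring down 1; 1(3) - 4 = -1; (-1)(3) - 9 = -12; (-12)(3) + 36 = 0 → quotient x^2 - x - 12, remainder 0.
Solve the quadratic x^2 - x - 12 = 0: discriminant = (-1)^2 - 4(1)(-12) = 1 + 48 = 49.
sqrt(49) = 7, so x = (1 ± 7)/2: x = 4 or x = -3.
Collecting all roots found:

x = -3, x = 3 (multiplicity 2), x = 4


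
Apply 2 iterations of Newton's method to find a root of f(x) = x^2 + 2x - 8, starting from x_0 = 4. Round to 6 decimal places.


Newton's method: x_(n+1) = x_n - f(x_n)/f'(x_n)
f(x) = x^2 + 2x - 8
f'(x) = 2x + 2

Iteration 1:
  f(4.000000) = 16.000000
  f'(4.000000) = 10.000000
  x_1 = 4.000000 - (16.000000)/(10.000000) = 2.400000

Iteration 2:
  f(2.400000) = 2.560000
  f'(2.400000) = 6.800000
  x_2 = 2.400000 - (2.560000)/(6.800000) = 2.023529

x_2 = 2.023529


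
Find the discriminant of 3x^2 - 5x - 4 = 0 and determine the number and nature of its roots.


For ax^2 + bx + c = 0, discriminant D = b^2 - 4ac
Here a = 3, b = -5, c = -4
D = (-5)^2 - 4(3)(-4) = 25 + 48 = 73

D = 73 > 0 but not a perfect square
The equation has 2 distinct real irrational roots.

Discriminant = 73, 2 distinct real irrational roots


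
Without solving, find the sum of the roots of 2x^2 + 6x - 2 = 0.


By Vieta's formulas for ax^2 + bx + c = 0:
  Sum of roots = -b/a
  Product of roots = c/a

Here a = 2, b = 6, c = -2
Sum = -(6)/2 = -3
Product = -2/2 = -1

Sum = -3


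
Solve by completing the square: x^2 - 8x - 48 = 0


Start: x^2 - 8x - 48 = 0
Move constant: x^2 - 8x = 48
Half of -8 is -4, squared is 16
Add 16 to both sides: x^2 - 8x + 16 = 64
(x - 4)^2 = 64
x - 4 = ±8
x = 4 + 8 = 12 or x = 4 - 8 = -4

x = -4, x = 12


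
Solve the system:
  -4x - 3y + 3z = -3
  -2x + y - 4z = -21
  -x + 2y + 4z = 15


Using Cramer's rule. Expand each determinant along the first row.
D  = (-4)*[1*4 - (-4)*2] - (-3)*[(-2)*4 - (-4)*(-1)] + 3*[(-2)*2 - 1*(-1)]
  = (-4)*(12) - (-3)*(-12) + 3*(-3) = -93
Dx = (-3)*[1*4 - (-4)*2] - (-3)*[(-21)*4 - (-4)*15] + 3*[(-21)*2 - 1*15]
  = (-3)*(12) - (-3)*(-24) + 3*(-57) = -279
Dy = (-4)*[(-21)*4 - (-4)*15] - (-3)*[(-2)*4 - (-4)*(-1)] + 3*[(-2)*15 - (-21)*(-1)]
  = (-4)*(-24) - (-3)*(-12) + 3*(-51) = -93
Dz = (-4)*[1*15 - (-21)*2] - (-3)*[(-2)*15 - (-21)*(-1)] + (-3)*[(-2)*2 - 1*(-1)]
  = (-4)*(57) - (-3)*(-51) + (-3)*(-3) = -372
x = Dx/D = -279/-93 = 3, y = Dy/D = -93/-93 = 1, z = Dz/D = -372/-93 = 4
Check eq1: (-4)(3) + (-3)(1) + (3)(4) = -3 = -3 ✓
Check eq2: (-2)(3) + (1)(1) + (-4)(4) = -21 = -21 ✓
Check eq3: (-1)(3) + (2)(1) + (4)(4) = 15 = 15 ✓

x = 3, y = 1, z = 4


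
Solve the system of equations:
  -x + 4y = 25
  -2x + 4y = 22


Using Cramer's rule:
Determinant D = (-1)(4) - (-2)(4) = -4 + 8 = 4
Dx = (25)(4) - (22)(4) = 100 - 88 = 12
Dy = (-1)(22) - (-2)(25) = -22 + 50 = 28
x = Dx/D = 12/4 = 3
y = Dy/D = 28/4 = 7

x = 3, y = 7


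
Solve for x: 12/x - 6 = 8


Subtract -6 from both sides: 12/x = 14
Multiply both sides by x: 12 = 14 * x
Divide by 14: x = 6/7

x = 6/7


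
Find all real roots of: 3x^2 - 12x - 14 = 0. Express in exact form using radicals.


Using the quadratic formula: x = (-b ± sqrt(b^2 - 4ac)) / (2a)
Here a = 3, b = -12, c = -14
Discriminant = b^2 - 4ac = (-12)^2 - 4(3)(-14) = 144 + 168 = 312
Since discriminant = 312 > 0, there are two real roots.
x = (12 ± 2*sqrt(78)) / 6
Simplifying: x = (6 ± sqrt(78)) / 3
Numerically: x ≈ 4.9439 or x ≈ -0.9439

x = (6 + sqrt(78)) / 3 or x = (6 - sqrt(78)) / 3


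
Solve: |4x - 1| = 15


An absolute value equation |expr| = 15 gives two cases:
Case 1: 4x - 1 = 15
  4x = 16, so x = 4
Case 2: 4x - 1 = -15
  4x = -14, so x = -7/2

x = -7/2, x = 4


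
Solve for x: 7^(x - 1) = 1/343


Express both sides with the same base.
1/343 = 7^(-3)
Since the bases match, equate exponents: x - 1 = -3
So x = -3 - (-1) = -2

x = -2


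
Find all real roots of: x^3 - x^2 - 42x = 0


The constant term is 0, so x = 0 is a root. Factor out x:
  x(x^2 - x - 42) = 0
Solve the quadratic x^2 - x - 42 = 0: discriminant = (-1)^2 - 4(1)(-42) = 1 + 168 = 169.
sqrt(169) = 13, so x = (1 ± 13)/2: x = 7 or x = -6.

x = -6, x = 0, x = 7


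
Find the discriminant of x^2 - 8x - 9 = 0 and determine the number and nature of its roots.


For ax^2 + bx + c = 0, discriminant D = b^2 - 4ac
Here a = 1, b = -8, c = -9
D = (-8)^2 - 4(1)(-9) = 64 + 36 = 100

D = 100 > 0 and is a perfect square (sqrt = 10)
The equation has 2 distinct real rational roots.

Discriminant = 100, 2 distinct real rational roots


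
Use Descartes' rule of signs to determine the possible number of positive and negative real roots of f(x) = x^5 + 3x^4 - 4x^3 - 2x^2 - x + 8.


Descartes' rule of signs:

For positive roots, count sign changes in f(x) = x^5 + 3x^4 - 4x^3 - 2x^2 - x + 8:
Signs of coefficients: +, +, -, -, -, +
Number of sign changes: 2
Possible positive real roots: 2, 0

For negative roots, examine f(-x) = -x^5 + 3x^4 + 4x^3 - 2x^2 + x + 8:
Signs of coefficients: -, +, +, -, +, +
Number of sign changes: 3
Possible negative real roots: 3, 1

Positive roots: 2 or 0; Negative roots: 3 or 1


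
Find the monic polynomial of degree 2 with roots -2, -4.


A monic polynomial with roots -2, -4 is:
p(x) = (x + 2)(x + 4)
After multiplying by (x + 2): x + 2
After multiplying by (x + 4): x^2 + 6x + 8

x^2 + 6x + 8


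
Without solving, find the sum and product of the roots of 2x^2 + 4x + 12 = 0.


By Vieta's formulas for ax^2 + bx + c = 0:
  Sum of roots = -b/a
  Product of roots = c/a

Here a = 2, b = 4, c = 12
Sum = -(4)/2 = -2
Product = 12/2 = 6

Sum = -2, Product = 6


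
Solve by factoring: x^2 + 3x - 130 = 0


We need two numbers that multiply to -130 and add to 3.
Those numbers are -10 and 13 (since (-10) * 13 = -130 and (-10) + 13 = 3).
So x^2 + 3x - 130 = (x - 10)(x + 13) = 0
Setting each factor to zero: x = 10 or x = -13

x = -13, x = 10


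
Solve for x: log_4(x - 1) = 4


Convert to exponential form: x - 1 = 4^4 = 256
x = 256 + 1 = 257
Check: log_4(257 - 1) = log_4(256) = log_4(256) = 4 ✓

x = 257


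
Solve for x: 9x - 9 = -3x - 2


Starting with: 9x - 9 = -3x - 2
Move all x terms to left: (9 + 3)x = -2 + 9
Simplify: 12x = 7
Divide both sides by 12: x = 7/12

x = 7/12


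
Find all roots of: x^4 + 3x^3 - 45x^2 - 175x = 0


The constant term is 0, so x = 0 is a root. Factor out x:
  x^3 + 3x^2 - 45x - 175 = 0
Let p(x) = x^3 + 3x^2 - 45x - 175. By the rational root theorem (leading coefficient 1), any rational root is an integer divisor of 175: try ±1, ±2, ... in turn.
Test x = 1: value = -216 ≠ 0.
Test x = -1: value = -128 ≠ 0.
Test x = 5: value = -200 ≠ 0.
Test x = -5: value = 0 ✓, so (x + 5) is a factor.
Synthetic division by (x + 5): bring down 1; 1(-5) + 3 = -2; (-2)(-5) - 45 = -35; (-35)(-5) - 175 = 0 → quotient x^2 - 2x - 35, remainder 0.
Solve the quadratic x^2 - 2x - 35 = 0: discriminant = (-2)^2 - 4(1)(-35) = 4 + 140 = 144.
sqrt(144) = 12, so x = (2 ± 12)/2: x = 7 or x = -5.
Collecting all roots found:

x = -5 (multiplicity 2), x = 0, x = 7


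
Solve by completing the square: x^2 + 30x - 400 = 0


Start: x^2 + 30x - 400 = 0
Move constant: x^2 + 30x = 400
Half of 30 is 15, squared is 225
Add 225 to both sides: x^2 + 30x + 225 = 625
(x + 15)^2 = 625
x + 15 = ±25
x = -15 + 25 = 10 or x = -15 - 25 = -40

x = -40, x = 10


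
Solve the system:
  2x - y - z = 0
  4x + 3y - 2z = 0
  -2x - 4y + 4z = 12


Using Cramer's rule. Expand each determinant along the first row.
D  = 2*[3*4 - (-2)*(-4)] - (-1)*[4*4 - (-2)*(-2)] + (-1)*[4*(-4) - 3*(-2)]
  = 2*(4) - (-1)*(12) + (-1)*(-10) = 30
Dx = 0*[3*4 - (-2)*(-4)] - (-1)*[0*4 - (-2)*12] + (-1)*[0*(-4) - 3*12]
  = 0*(4) - (-1)*(24) + (-1)*(-36) = 60
Dy = 2*[0*4 - (-2)*12] - 0*[4*4 - (-2)*(-2)] + (-1)*[4*12 - 0*(-2)]
  = 2*(24) - 0*(12) + (-1)*(48) = 0
Dz = 2*[3*12 - 0*(-4)] - (-1)*[4*12 - 0*(-2)] + 0*[4*(-4) - 3*(-2)]
  = 2*(36) - (-1)*(48) + 0*(-10) = 120
x = Dx/D = 60/30 = 2, y = Dy/D = 0/30 = 0, z = Dz/D = 120/30 = 4
Check eq1: (2)(2) + (-1)(0) + (-1)(4) = 0 = 0 ✓
Check eq2: (4)(2) + (3)(0) + (-2)(4) = 0 = 0 ✓
Check eq3: (-2)(2) + (-4)(0) + (4)(4) = 12 = 12 ✓

x = 2, y = 0, z = 4


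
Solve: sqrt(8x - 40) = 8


Square both sides: 8x - 40 = 8^2 = 64
8x = 64 + 40 = 104
x = 13
Check: sqrt(8*13 - 40) = sqrt(64) = 8 ✓

x = 13


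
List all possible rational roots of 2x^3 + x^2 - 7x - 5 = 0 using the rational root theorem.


Rational root theorem: possible roots are ±p/q where:
  p divides the constant term (-5): p ∈ {1, 5}
  q divides the leading coefficient (2): q ∈ {1, 2}

All possible rational roots: -5, -5/2, -1, -1/2, 1/2, 1, 5/2, 5

-5, -5/2, -1, -1/2, 1/2, 1, 5/2, 5


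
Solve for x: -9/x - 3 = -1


Subtract -3 from both sides: -9/x = 2
Multiply both sides by x: -9 = 2 * x
Divide by 2: x = -9/2

x = -9/2


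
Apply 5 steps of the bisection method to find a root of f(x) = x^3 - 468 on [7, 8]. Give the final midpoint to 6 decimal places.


f(x) = x^3 - 468
f(7) = -125 < 0
f(8) = 44 > 0

Step 1: midpoint = (7.000000 + 8.000000)/2 = 7.500000
  f(7.500000) = -46.125000
  f(mid) < 0, so root is in [7.500000, 8.000000]

Step 2: midpoint = (7.500000 + 8.000000)/2 = 7.750000
  f(7.750000) = -2.515625
  f(mid) < 0, so root is in [7.750000, 8.000000]

Step 3: midpoint = (7.750000 + 8.000000)/2 = 7.875000
  f(7.875000) = 20.373047
  f(mid) > 0, so root is in [7.750000, 7.875000]

Step 4: midpoint = (7.750000 + 7.875000)/2 = 7.812500
  f(7.812500) = 8.837158
  f(mid) > 0, so root is in [7.750000, 7.812500]

Step 5: midpoint = (7.750000 + 7.812500)/2 = 7.781250
  f(7.781250) = 3.137970
  f(mid) > 0, so root is in [7.750000, 7.781250]

midpoint = 7.781250


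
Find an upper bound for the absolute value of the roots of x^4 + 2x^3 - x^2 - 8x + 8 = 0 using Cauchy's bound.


Cauchy's bound: all roots r satisfy |r| <= 1 + max(|a_i/a_n|) for i = 0,...,n-1
where a_n is the leading coefficient.

Coefficients: [1, 2, -1, -8, 8]
Leading coefficient a_n = 1
Ratios |a_i/a_n|: 2, 1, 8, 8
Maximum ratio: 8
Cauchy's bound: |r| <= 1 + 8 = 9

Upper bound = 9


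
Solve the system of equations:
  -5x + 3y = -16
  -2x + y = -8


Using Cramer's rule:
Determinant D = (-5)(1) - (-2)(3) = -5 + 6 = 1
Dx = (-16)(1) - (-8)(3) = -16 + 24 = 8
Dy = (-5)(-8) - (-2)(-16) = 40 - 32 = 8
x = Dx/D = 8/1 = 8
y = Dy/D = 8/1 = 8

x = 8, y = 8


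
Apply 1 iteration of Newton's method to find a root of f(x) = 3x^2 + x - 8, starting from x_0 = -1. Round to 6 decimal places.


Newton's method: x_(n+1) = x_n - f(x_n)/f'(x_n)
f(x) = 3x^2 + x - 8
f'(x) = 6x + 1

Iteration 1:
  f(-1.000000) = -6.000000
  f'(-1.000000) = -5.000000
  x_1 = -1.000000 - (-6.000000)/(-5.000000) = -2.200000

x_1 = -2.200000


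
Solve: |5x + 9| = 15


An absolute value equation |expr| = 15 gives two cases:
Case 1: 5x + 9 = 15
  5x = 6, so x = 6/5
Case 2: 5x + 9 = -15
  5x = -24, so x = -24/5

x = -24/5, x = 6/5


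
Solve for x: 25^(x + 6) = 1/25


Express both sides with the same base.
1/25 = 25^(-1)
Since the bases match, equate exponents: x + 6 = -1
So x = -1 - (6) = -7

x = -7


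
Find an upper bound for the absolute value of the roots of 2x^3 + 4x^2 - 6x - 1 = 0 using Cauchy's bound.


Cauchy's bound: all roots r satisfy |r| <= 1 + max(|a_i/a_n|) for i = 0,...,n-1
where a_n is the leading coefficient.

Coefficients: [2, 4, -6, -1]
Leading coefficient a_n = 2
Ratios |a_i/a_n|: 2, 3, 1/2
Maximum ratio: 3
Cauchy's bound: |r| <= 1 + 3 = 4

Upper bound = 4


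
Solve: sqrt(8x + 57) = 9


Square both sides: 8x + 57 = 9^2 = 81
8x = 81 - 57 = 24
x = 3
Check: sqrt(8*3 + 57) = sqrt(81) = 9 ✓

x = 3


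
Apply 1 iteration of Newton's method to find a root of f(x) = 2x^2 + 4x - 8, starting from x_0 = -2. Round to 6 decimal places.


Newton's method: x_(n+1) = x_n - f(x_n)/f'(x_n)
f(x) = 2x^2 + 4x - 8
f'(x) = 4x + 4

Iteration 1:
  f(-2.000000) = -8.000000
  f'(-2.000000) = -4.000000
  x_1 = -2.000000 - (-8.000000)/(-4.000000) = -4.000000

x_1 = -4.000000


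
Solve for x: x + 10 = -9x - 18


Starting with: x + 10 = -9x - 18
Move all x terms to left: (1 + 9)x = -18 - 10
Simplify: 10x = -28
Divide both sides by 10: x = -14/5

x = -14/5


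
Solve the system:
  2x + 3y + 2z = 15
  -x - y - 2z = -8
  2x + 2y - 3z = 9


Using Cramer's rule. Expand each determinant along the first row.
D  = 2*[(-1)*(-3) - (-2)*2] - 3*[(-1)*(-3) - (-2)*2] + 2*[(-1)*2 - (-1)*2]
  = 2*(7) - 3*(7) + 2*(0) = -7
Dx = 15*[(-1)*(-3) - (-2)*2] - 3*[(-8)*(-3) - (-2)*9] + 2*[(-8)*2 - (-1)*9]
  = 15*(7) - 3*(42) + 2*(-7) = -35
Dy = 2*[(-8)*(-3) - (-2)*9] - 15*[(-1)*(-3) - (-2)*2] + 2*[(-1)*9 - (-8)*2]
  = 2*(42) - 15*(7) + 2*(7) = -7
Dz = 2*[(-1)*9 - (-8)*2] - 3*[(-1)*9 - (-8)*2] + 15*[(-1)*2 - (-1)*2]
  = 2*(7) - 3*(7) + 15*(0) = -7
x = Dx/D = -35/-7 = 5, y = Dy/D = -7/-7 = 1, z = Dz/D = -7/-7 = 1
Check eq1: (2)(5) + (3)(1) + (2)(1) = 15 = 15 ✓
Check eq2: (-1)(5) + (-1)(1) + (-2)(1) = -8 = -8 ✓
Check eq3: (2)(5) + (2)(1) + (-3)(1) = 9 = 9 ✓

x = 5, y = 1, z = 1


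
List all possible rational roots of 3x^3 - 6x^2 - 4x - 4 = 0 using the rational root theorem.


Rational root theorem: possible roots are ±p/q where:
  p divides the constant term (-4): p ∈ {1, 2, 4}
  q divides the leading coefficient (3): q ∈ {1, 3}

All possible rational roots: -4, -2, -4/3, -1, -2/3, -1/3, 1/3, 2/3, 1, 4/3, 2, 4

-4, -2, -4/3, -1, -2/3, -1/3, 1/3, 2/3, 1, 4/3, 2, 4


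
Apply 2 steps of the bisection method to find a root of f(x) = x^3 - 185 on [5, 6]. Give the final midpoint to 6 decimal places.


f(x) = x^3 - 185
f(5) = -60 < 0
f(6) = 31 > 0

Step 1: midpoint = (5.000000 + 6.000000)/2 = 5.500000
  f(5.500000) = -18.625000
  f(mid) < 0, so root is in [5.500000, 6.000000]

Step 2: midpoint = (5.500000 + 6.000000)/2 = 5.750000
  f(5.750000) = 5.109375
  f(mid) > 0, so root is in [5.500000, 5.750000]

midpoint = 5.750000


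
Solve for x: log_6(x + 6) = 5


Convert to exponential form: x + 6 = 6^5 = 7776
x = 7776 - 6 = 7770
Check: log_6(7770 + 6) = log_6(7776) = log_6(7776) = 5 ✓

x = 7770


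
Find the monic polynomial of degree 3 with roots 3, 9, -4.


A monic polynomial with roots 3, 9, -4 is:
p(x) = (x - 3)(x - 9)(x + 4)
After multiplying by (x - 3): x - 3
After multiplying by (x - 9): x^2 - 12x + 27
After multiplying by (x + 4): x^3 - 8x^2 - 21x + 108

x^3 - 8x^2 - 21x + 108


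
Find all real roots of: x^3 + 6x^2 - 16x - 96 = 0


Let p(x) = x^3 + 6x^2 - 16x - 96. By the rational root theorem (leading coefficient 1), any rational root is an integer divisor of 96: try ±1, ±2, ... in turn.
Test x = 1: value = -105 ≠ 0.
Test x = -1: value = -75 ≠ 0.
Test x = 2: value = -96 ≠ 0.
Test x = -2: value = -48 ≠ 0.
Test x = 3: value = -63 ≠ 0.
Test x = -3: value = -21 ≠ 0.
Test x = 4: value = 0 ✓, so (x - 4) is a factor.
Synthetic division by (x - 4): bring down 1; 1(4) + 6 = 10; 10(4) - 16 = 24; 24(4) - 96 = 0 → quotient x^2 + 10x + 24, remainder 0.
Solve the quadratic x^2 + 10x + 24 = 0: discriminant = 10^2 - 4(1)(24) = 100 - 96 = 4.
sqrt(4) = 2, so x = (-10 ± 2)/2: x = -4 or x = -6.

x = -6, x = -4, x = 4


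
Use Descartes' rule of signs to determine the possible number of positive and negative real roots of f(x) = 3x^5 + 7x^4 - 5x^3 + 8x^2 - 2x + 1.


Descartes' rule of signs:

For positive roots, count sign changes in f(x) = 3x^5 + 7x^4 - 5x^3 + 8x^2 - 2x + 1:
Signs of coefficients: +, +, -, +, -, +
Number of sign changes: 4
Possible positive real roots: 4, 2, 0

For negative roots, examine f(-x) = -3x^5 + 7x^4 + 5x^3 + 8x^2 + 2x + 1:
Signs of coefficients: -, +, +, +, +, +
Number of sign changes: 1
Possible negative real roots: 1

Positive roots: 4 or 2 or 0; Negative roots: 1


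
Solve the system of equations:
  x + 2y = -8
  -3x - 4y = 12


Using Cramer's rule:
Determinant D = (1)(-4) - (-3)(2) = -4 + 6 = 2
Dx = (-8)(-4) - (12)(2) = 32 - 24 = 8
Dy = (1)(12) - (-3)(-8) = 12 - 24 = -12
x = Dx/D = 8/2 = 4
y = Dy/D = -12/2 = -6

x = 4, y = -6


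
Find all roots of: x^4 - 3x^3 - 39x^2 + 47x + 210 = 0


Let p(x) = x^4 - 3x^3 - 39x^2 + 47x + 210. By the rational root theorem (leading coefficient 1), any rational root is an integer divisor of 210: try ±1, ±2, ... in turn.
Test x = 1: value = 216 ≠ 0.
Test x = -1: value = 128 ≠ 0.
Test x = 2: value = 140 ≠ 0.
Test x = -2: value = 0 ✓, so (x + 2) is a factor.
Synthetic division by (x + 2): bring down 1; 1(-2) - 3 = -5; (-5)(-2) - 39 = -29; (-29)(-2) + 47 = 105; 105(-2) + 210 = 0 → quotient x^3 - 5x^2 - 29x + 105, remainder 0.
Continue with the quotient x^3 - 5x^2 - 29x + 105 (candidates must divide 105).
Test x = 3: value = 0 ✓, so (x - 3) is a factor.
Synthetic division by (x - 3): bring down 1; 1(3) - 5 = -2; (-2)(3) - 29 = -35; (-35)(3) + 105 = 0 → quotient x^2 - 2x - 35, remainder 0.
Solve the quadratic x^2 - 2x - 35 = 0: discriminant = (-2)^2 - 4(1)(-35) = 4 + 140 = 144.
sqrt(144) = 12, so x = (2 ± 12)/2: x = 7 or x = -5.
Collecting all roots found:

x = -5, x = -2, x = 3, x = 7


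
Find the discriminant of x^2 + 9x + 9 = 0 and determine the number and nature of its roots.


For ax^2 + bx + c = 0, discriminant D = b^2 - 4ac
Here a = 1, b = 9, c = 9
D = (9)^2 - 4(1)(9) = 81 - 36 = 45

D = 45 > 0 but not a perfect square
The equation has 2 distinct real irrational roots.

Discriminant = 45, 2 distinct real irrational roots


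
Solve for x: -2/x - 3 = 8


Subtract -3 from both sides: -2/x = 11
Multiply both sides by x: -2 = 11 * x
Divide by 11: x = -2/11

x = -2/11


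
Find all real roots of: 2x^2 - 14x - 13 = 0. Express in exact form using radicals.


Using the quadratic formula: x = (-b ± sqrt(b^2 - 4ac)) / (2a)
Here a = 2, b = -14, c = -13
Discriminant = b^2 - 4ac = (-14)^2 - 4(2)(-13) = 196 + 104 = 300
Since discriminant = 300 > 0, there are two real roots.
x = (14 ± 10*sqrt(3)) / 4
Simplifying: x = (7 ± 5*sqrt(3)) / 2
Numerically: x ≈ 7.8301 or x ≈ -0.8301

x = (7 + 5*sqrt(3)) / 2 or x = (7 - 5*sqrt(3)) / 2


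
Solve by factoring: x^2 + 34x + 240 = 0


We need two numbers that multiply to 240 and add to 34.
Those numbers are 10 and 24 (since 10 * 24 = 240 and 10 + 24 = 34).
So x^2 + 34x + 240 = (x + 10)(x + 24) = 0
Setting each factor to zero: x = -10 or x = -24

x = -24, x = -10


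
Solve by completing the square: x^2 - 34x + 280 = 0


Start: x^2 - 34x + 280 = 0
Move constant: x^2 - 34x = -280
Half of -34 is -17, squared is 289
Add 289 to both sides: x^2 - 34x + 289 = 9
(x - 17)^2 = 9
x - 17 = ±3
x = 17 + 3 = 20 or x = 17 - 3 = 14

x = 14, x = 20


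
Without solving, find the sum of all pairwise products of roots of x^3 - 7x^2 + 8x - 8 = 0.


By Vieta's formulas for x^3 + bx^2 + cx + d = 0:
  r1 + r2 + r3 = -b/a = 7
  r1*r2 + r1*r3 + r2*r3 = c/a = 8
  r1*r2*r3 = -d/a = 8


Sum of pairwise products = 8


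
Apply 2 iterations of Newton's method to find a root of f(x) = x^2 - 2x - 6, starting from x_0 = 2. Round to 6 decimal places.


Newton's method: x_(n+1) = x_n - f(x_n)/f'(x_n)
f(x) = x^2 - 2x - 6
f'(x) = 2x - 2

Iteration 1:
  f(2.000000) = -6.000000
  f'(2.000000) = 2.000000
  x_1 = 2.000000 - (-6.000000)/(2.000000) = 5.000000

Iteration 2:
  f(5.000000) = 9.000000
  f'(5.000000) = 8.000000
  x_2 = 5.000000 - (9.000000)/(8.000000) = 3.875000

x_2 = 3.875000


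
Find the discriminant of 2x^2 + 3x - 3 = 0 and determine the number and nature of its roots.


For ax^2 + bx + c = 0, discriminant D = b^2 - 4ac
Here a = 2, b = 3, c = -3
D = (3)^2 - 4(2)(-3) = 9 + 24 = 33

D = 33 > 0 but not a perfect square
The equation has 2 distinct real irrational roots.

Discriminant = 33, 2 distinct real irrational roots


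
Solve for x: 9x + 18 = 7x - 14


Starting with: 9x + 18 = 7x - 14
Move all x terms to left: (9 - 7)x = -14 - 18
Simplify: 2x = -32
Divide both sides by 2: x = -16

x = -16


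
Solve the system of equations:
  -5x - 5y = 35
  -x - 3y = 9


Using Cramer's rule:
Determinant D = (-5)(-3) - (-1)(-5) = 15 - 5 = 10
Dx = (35)(-3) - (9)(-5) = -105 + 45 = -60
Dy = (-5)(9) - (-1)(35) = -45 + 35 = -10
x = Dx/D = -60/10 = -6
y = Dy/D = -10/10 = -1

x = -6, y = -1


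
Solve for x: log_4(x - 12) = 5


Convert to exponential form: x - 12 = 4^5 = 1024
x = 1024 + 12 = 1036
Check: log_4(1036 - 12) = log_4(1024) = log_4(1024) = 5 ✓

x = 1036


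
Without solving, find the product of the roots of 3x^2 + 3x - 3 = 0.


By Vieta's formulas for ax^2 + bx + c = 0:
  Sum of roots = -b/a
  Product of roots = c/a

Here a = 3, b = 3, c = -3
Sum = -(3)/3 = -1
Product = -3/3 = -1

Product = -1


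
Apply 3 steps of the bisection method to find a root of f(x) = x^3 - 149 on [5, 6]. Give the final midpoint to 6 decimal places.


f(x) = x^3 - 149
f(5) = -24 < 0
f(6) = 67 > 0

Step 1: midpoint = (5.000000 + 6.000000)/2 = 5.500000
  f(5.500000) = 17.375000
  f(mid) > 0, so root is in [5.000000, 5.500000]

Step 2: midpoint = (5.000000 + 5.500000)/2 = 5.250000
  f(5.250000) = -4.296875
  f(mid) < 0, so root is in [5.250000, 5.500000]

Step 3: midpoint = (5.250000 + 5.500000)/2 = 5.375000
  f(5.375000) = 6.287109
  f(mid) > 0, so root is in [5.250000, 5.375000]

midpoint = 5.375000


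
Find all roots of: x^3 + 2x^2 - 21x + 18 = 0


Let p(x) = x^3 + 2x^2 - 21x + 18. By the rational root theorem (leading coefficient 1), any rational root is an integer divisor of 18: try ±1, ±2, ... in turn.
Test x = 1: value = 0 ✓, so (x - 1) is a factor.
Synthetic division by (x - 1): bring down 1; 1(1) + 2 = 3; 3(1) - 21 = -18; (-18)(1) + 18 = 0 → quotient x^2 + 3x - 18, remainder 0.
Solve the quadratic x^2 + 3x - 18 = 0: discriminant = 3^2 - 4(1)(-18) = 9 + 72 = 81.
sqrt(81) = 9, so x = (-3 ± 9)/2: x = 3 or x = -6.
Collecting all roots found:

x = -6, x = 1, x = 3


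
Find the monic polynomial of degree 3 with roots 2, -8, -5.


A monic polynomial with roots 2, -8, -5 is:
p(x) = (x - 2)(x + 8)(x + 5)
After multiplying by (x - 2): x - 2
After multiplying by (x + 8): x^2 + 6x - 16
After multiplying by (x + 5): x^3 + 11x^2 + 14x - 80

x^3 + 11x^2 + 14x - 80


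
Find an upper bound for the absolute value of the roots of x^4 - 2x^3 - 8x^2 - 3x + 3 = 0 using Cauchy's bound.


Cauchy's bound: all roots r satisfy |r| <= 1 + max(|a_i/a_n|) for i = 0,...,n-1
where a_n is the leading coefficient.

Coefficients: [1, -2, -8, -3, 3]
Leading coefficient a_n = 1
Ratios |a_i/a_n|: 2, 8, 3, 3
Maximum ratio: 8
Cauchy's bound: |r| <= 1 + 8 = 9

Upper bound = 9


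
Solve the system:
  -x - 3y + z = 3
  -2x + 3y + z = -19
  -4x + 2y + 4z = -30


Using Cramer's rule. Expand each determinant along the first row.
D  = (-1)*[3*4 - 1*2] - (-3)*[(-2)*4 - 1*(-4)] + 1*[(-2)*2 - 3*(-4)]
  = (-1)*(10) - (-3)*(-4) + 1*(8) = -14
Dx = 3*[3*4 - 1*2] - (-3)*[(-19)*4 - 1*(-30)] + 1*[(-19)*2 - 3*(-30)]
  = 3*(10) - (-3)*(-46) + 1*(52) = -56
Dy = (-1)*[(-19)*4 - 1*(-30)] - 3*[(-2)*4 - 1*(-4)] + 1*[(-2)*(-30) - (-19)*(-4)]
  = (-1)*(-46) - 3*(-4) + 1*(-16) = 42
Dz = (-1)*[3*(-30) - (-19)*2] - (-3)*[(-2)*(-30) - (-19)*(-4)] + 3*[(-2)*2 - 3*(-4)]
  = (-1)*(-52) - (-3)*(-16) + 3*(8) = 28
x = Dx/D = -56/-14 = 4, y = Dy/D = 42/-14 = -3, z = Dz/D = 28/-14 = -2
Check eq1: (-1)(4) + (-3)(-3) + (1)(-2) = 3 = 3 ✓
Check eq2: (-2)(4) + (3)(-3) + (1)(-2) = -19 = -19 ✓
Check eq3: (-4)(4) + (2)(-3) + (4)(-2) = -30 = -30 ✓

x = 4, y = -3, z = -2


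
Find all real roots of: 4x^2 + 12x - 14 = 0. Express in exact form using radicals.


Using the quadratic formula: x = (-b ± sqrt(b^2 - 4ac)) / (2a)
Here a = 4, b = 12, c = -14
Discriminant = b^2 - 4ac = 12^2 - 4(4)(-14) = 144 + 224 = 368
Since discriminant = 368 > 0, there are two real roots.
x = (-12 ± 4*sqrt(23)) / 8
Simplifying: x = (-3 ± sqrt(23)) / 2
Numerically: x ≈ 0.8979 or x ≈ -3.8979

x = (-3 + sqrt(23)) / 2 or x = (-3 - sqrt(23)) / 2


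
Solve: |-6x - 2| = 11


An absolute value equation |expr| = 11 gives two cases:
Case 1: -6x - 2 = 11
  -6x = 13, so x = -13/6
Case 2: -6x - 2 = -11
  -6x = -9, so x = 3/2

x = -13/6, x = 3/2


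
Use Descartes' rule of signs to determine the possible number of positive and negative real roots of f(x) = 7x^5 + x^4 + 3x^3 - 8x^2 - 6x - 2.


Descartes' rule of signs:

For positive roots, count sign changes in f(x) = 7x^5 + x^4 + 3x^3 - 8x^2 - 6x - 2:
Signs of coefficients: +, +, +, -, -, -
Number of sign changes: 1
Possible positive real roots: 1

For negative roots, examine f(-x) = -7x^5 + x^4 - 3x^3 - 8x^2 + 6x - 2:
Signs of coefficients: -, +, -, -, +, -
Number of sign changes: 4
Possible negative real roots: 4, 2, 0

Positive roots: 1; Negative roots: 4 or 2 or 0


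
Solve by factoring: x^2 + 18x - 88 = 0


We need two numbers that multiply to -88 and add to 18.
Those numbers are -4 and 22 (since (-4) * 22 = -88 and (-4) + 22 = 18).
So x^2 + 18x - 88 = (x - 4)(x + 22) = 0
Setting each factor to zero: x = 4 or x = -22

x = -22, x = 4


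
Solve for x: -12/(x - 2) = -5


Multiply both sides by (x - 2): -12 = -5(x - 2)
Distribute: -12 = -5x + 10
-5x = -12 - 10 = -22
x = 22/5

x = 22/5


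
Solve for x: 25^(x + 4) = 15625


Express both sides with the same base.
15625 = 25^3
Since the bases match, equate exponents: x + 4 = 3
So x = 3 - (4) = -1

x = -1


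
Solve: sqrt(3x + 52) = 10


Square both sides: 3x + 52 = 10^2 = 100
3x = 100 - 52 = 48
x = 16
Check: sqrt(3*16 + 52) = sqrt(100) = 10 ✓

x = 16


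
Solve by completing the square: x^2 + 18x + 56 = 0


Start: x^2 + 18x + 56 = 0
Move constant: x^2 + 18x = -56
Half of 18 is 9, squared is 81
Add 81 to both sides: x^2 + 18x + 81 = 25
(x + 9)^2 = 25
x + 9 = ±5
x = -9 + 5 = -4 or x = -9 - 5 = -14

x = -14, x = -4


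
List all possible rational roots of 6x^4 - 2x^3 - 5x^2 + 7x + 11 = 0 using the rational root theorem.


Rational root theorem: possible roots are ±p/q where:
  p divides the constant term (11): p ∈ {1, 11}
  q divides the leading coefficient (6): q ∈ {1, 2, 3, 6}

All possible rational roots: -11, -11/2, -11/3, -11/6, -1, -1/2, -1/3, -1/6, 1/6, 1/3, 1/2, 1, 11/6, 11/3, 11/2, 11

-11, -11/2, -11/3, -11/6, -1, -1/2, -1/3, -1/6, 1/6, 1/3, 1/2, 1, 11/6, 11/3, 11/2, 11


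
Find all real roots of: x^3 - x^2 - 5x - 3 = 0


Let p(x) = x^3 - x^2 - 5x - 3. By the rational root theorem (leading coefficient 1), any rational root is an integer divisor of 3: try ±1, ±2, ... in turn.
Test x = 1: value = -8 ≠ 0.
Test x = -1: value = 0 ✓, so (x + 1) is a factor.
Synthetic division by (x + 1): bring down 1; 1(-1) - 1 = -2; (-2)(-1) - 5 = -3; (-3)(-1) - 3 = 0 → quotient x^2 - 2x - 3, remainder 0.
Solve the quadratic x^2 - 2x - 3 = 0: discriminant = (-2)^2 - 4(1)(-3) = 4 + 12 = 16.
sqrt(16) = 4, so x = (2 ± 4)/2: x = 3 or x = -1.

x = -1 (multiplicity 2), x = 3


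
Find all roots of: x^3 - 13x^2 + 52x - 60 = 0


Let p(x) = x^3 - 13x^2 + 52x - 60. By the rational root theorem (leading coefficient 1), any rational root is an integer divisor of 60: try ±1, ±2, ... in turn.
Test x = 1: value = -20 ≠ 0.
Test x = -1: value = -126 ≠ 0.
Test x = 2: value = 0 ✓, so (x - 2) is a factor.
Synthetic division by (x - 2): bring down 1; 1(2) - 13 = -11; (-11)(2) + 52 = 30; 30(2) - 60 = 0 → quotient x^2 - 11x + 30, remainder 0.
Solve the quadratic x^2 - 11x + 30 = 0: discriminant = (-11)^2 - 4(1)(30) = 121 - 120 = 1.
sqrt(1) = 1, so x = (11 ± 1)/2: x = 6 or x = 5.
Collecting all roots found:

x = 2, x = 5, x = 6
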